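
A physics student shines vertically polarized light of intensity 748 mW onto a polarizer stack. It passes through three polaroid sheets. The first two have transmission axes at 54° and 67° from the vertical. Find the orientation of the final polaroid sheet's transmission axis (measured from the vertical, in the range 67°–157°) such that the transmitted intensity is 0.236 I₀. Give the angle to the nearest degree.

I₁ = I₀ cos²(54° − 0°) = I₀ cos²(54°) = 0.3455 I₀.
I₂ = I₁ cos²(67° − 54°) = 0.3455 I₀ · cos²(13°) = 0.328 I₀.
Need I₃/I₀ = 0.236, so cos²(θ − 67°) = 0.236 / 0.328 = 0.7195.
θ − 67° = arccos(√0.7195) = 32.0°, giving θ ≈ 67 + 32.0 = 99.0°.

θ ≈ 99°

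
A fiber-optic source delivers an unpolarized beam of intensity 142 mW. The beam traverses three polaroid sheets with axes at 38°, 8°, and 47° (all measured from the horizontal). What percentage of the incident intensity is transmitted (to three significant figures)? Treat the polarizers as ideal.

≈ 22.6%

Unpolarized light through the first polarizer → I₁ = 142 mW/2 = 71 mW, polarized at 38°.
I₂ = I₁ · cos²(30°) = 71 · 0.75 = 53.25 mW.
I₃ = I₂ · cos²(39°) = 53.25 · 0.604 = 32.16 mW.
That is 22.65% of the incident intensity.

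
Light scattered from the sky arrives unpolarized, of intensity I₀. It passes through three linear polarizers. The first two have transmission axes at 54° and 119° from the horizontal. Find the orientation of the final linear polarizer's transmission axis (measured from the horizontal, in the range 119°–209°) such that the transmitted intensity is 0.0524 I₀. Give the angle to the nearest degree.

Unpolarized light through the first polarizer → I₁ = ½ I₀, now polarized at 54°.
I₂ = I₁ cos²(119° − 54°) = 0.5 I₀ · cos²(65°) = 0.0893 I₀.
Need I₃/I₀ = 0.0524, so cos²(θ − 119°) = 0.0524 / 0.0893 = 0.5868.
θ − 119° = arccos(√0.5868) = 40.0°, giving θ ≈ 119 + 40.0 = 159.0°.

θ ≈ 159°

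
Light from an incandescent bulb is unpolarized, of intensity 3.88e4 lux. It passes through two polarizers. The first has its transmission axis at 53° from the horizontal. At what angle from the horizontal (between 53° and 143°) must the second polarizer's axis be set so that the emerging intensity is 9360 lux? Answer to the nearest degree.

Unpolarized light through the first polarizer → I₁ = ½ I₀, now polarized at 53°.
Target fraction: 9360 / 3.88e4 lux = 0.2412 of I₀.
Need I₂/I₀ = 0.2412, so cos²(θ − 53°) = 0.2412 / 0.5 = 0.4825.
θ − 53° = arccos(√0.4825) = 46.0°, giving θ ≈ 53 + 46.0 = 99.0°.

θ ≈ 99°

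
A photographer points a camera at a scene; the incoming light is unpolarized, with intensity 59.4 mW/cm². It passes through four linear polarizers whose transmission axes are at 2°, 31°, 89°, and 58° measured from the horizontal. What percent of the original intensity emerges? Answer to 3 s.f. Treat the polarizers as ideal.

Unpolarized light through the first polarizer → I₁ = 59.4 mW/cm²/2 = 29.7 mW/cm², polarized at 2°.
I₂ = I₁ · cos²(29°) = 29.7 · 0.765 = 22.72 mW/cm².
I₃ = I₂ · cos²(58°) = 22.72 · 0.2808 = 6.38 mW/cm².
I₄ = I₃ · cos²(31°) = 6.38 · 0.7347 = 4.688 mW/cm².
That is 7.891% of the incident intensity.

≈ 7.89%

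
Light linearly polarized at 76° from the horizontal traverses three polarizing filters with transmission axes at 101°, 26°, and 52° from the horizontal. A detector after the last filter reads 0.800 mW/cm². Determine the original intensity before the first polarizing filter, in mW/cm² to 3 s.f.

I₀ ≈ 18.0 mW/cm²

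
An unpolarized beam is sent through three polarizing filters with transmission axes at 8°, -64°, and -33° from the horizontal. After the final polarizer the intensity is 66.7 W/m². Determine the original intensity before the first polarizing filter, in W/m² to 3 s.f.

I₀ ≈ 1900 W/m²

Unpolarized light through the first polarizer → I₁ = ½ I₀, now polarized at 8°.
I₂ = I₁ cos²(-64° − 8°) = 0.5 I₀ · cos²(72°) = 0.04775 I₀.
I₃ = I₂ cos²(-33° + 64°) = 0.04775 I₀ · cos²(31°) = 0.03508 I₀.
So 66.7 W/m² = 0.03508 I₀, giving I₀ = 66.7/0.03508 = 1901 W/m².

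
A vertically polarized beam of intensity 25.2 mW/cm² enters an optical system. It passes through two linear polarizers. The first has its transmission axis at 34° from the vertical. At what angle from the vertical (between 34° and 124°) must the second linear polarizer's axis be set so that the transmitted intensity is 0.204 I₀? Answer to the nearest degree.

θ ≈ 91°

I₁ = I₀ cos²(34° − 0°) = I₀ cos²(34°) = 0.6873 I₀.
Need I₂/I₀ = 0.204, so cos²(θ − 34°) = 0.204 / 0.6873 = 0.2968.
θ − 34° = arccos(√0.2968) = 57.0°, giving θ ≈ 34 + 57.0 = 91.0°.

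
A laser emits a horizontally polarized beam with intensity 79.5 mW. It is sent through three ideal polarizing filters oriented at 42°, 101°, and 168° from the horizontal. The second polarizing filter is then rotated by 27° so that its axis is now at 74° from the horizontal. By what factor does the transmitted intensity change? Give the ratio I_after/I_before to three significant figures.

I_new/I_old ≈ 0.0864

Before rotation:
By Malus's law, I₁ = I₀ cos²(42° − 0°) = I₀ cos²(42°) = 0.5523 I₀.
I₂ = I₁ cos²(101° − 42°) = 0.5523 I₀ · cos²(59°) = 0.1465 I₀.
I₃ = I₂ cos²(168° − 101°) = 0.1465 I₀ · cos²(67°) = 0.02237 I₀.
After rotation:
I₁ = I₀ cos²(42° − 0°) = I₀ cos²(42°) = 0.5523 I₀.
I₂ = I₁ cos²(74° − 42°) = 0.5523 I₀ · cos²(32°) = 0.3972 I₀.
Angle between axes 2 and 3: 86°. I₃ = 0.3972 I₀ · cos²(86°) = 0.001933 I₀.
Ratio = 0.001933 / 0.02237 = 0.08641.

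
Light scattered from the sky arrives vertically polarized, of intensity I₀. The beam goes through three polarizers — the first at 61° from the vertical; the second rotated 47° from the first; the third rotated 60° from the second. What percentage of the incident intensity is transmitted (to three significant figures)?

≈ 2.73%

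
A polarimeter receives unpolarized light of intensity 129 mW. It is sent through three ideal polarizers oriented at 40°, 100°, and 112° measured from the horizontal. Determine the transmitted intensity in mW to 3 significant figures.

I ≈ 15.4 mW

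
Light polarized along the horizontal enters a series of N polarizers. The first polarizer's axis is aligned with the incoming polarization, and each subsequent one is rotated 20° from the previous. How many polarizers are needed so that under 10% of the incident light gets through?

N = 20

First polarizer is aligned with the polarization: full transmission.
Each further stage multiplies by cos²(20°) = 0.883.
After N polarizers: T = 0.883^(N−1). Require T < 0.10 ⇒ N−1 > ln(0.10)/ln(0.883) = 18.51, so N−1 ≥ 19 and N = 20.
Check: N=20 gives T = 0.09407 < 0.10; N=19 gives T = 0.1065.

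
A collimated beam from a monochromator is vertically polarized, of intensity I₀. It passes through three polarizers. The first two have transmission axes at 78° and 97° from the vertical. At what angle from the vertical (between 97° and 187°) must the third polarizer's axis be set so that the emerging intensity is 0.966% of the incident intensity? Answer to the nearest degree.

θ ≈ 157°

I₁ = I₀ cos²(78° − 0°) = I₀ cos²(78°) = 0.04323 I₀.
I₂ = I₁ cos²(97° − 78°) = 0.04323 I₀ · cos²(19°) = 0.03865 I₀.
Need I₃/I₀ = 0.00966, so cos²(θ − 97°) = 0.00966 / 0.03865 = 0.25.
θ − 97° = arccos(√0.25) = 60.0°, giving θ ≈ 97 + 60.0 = 157.0°.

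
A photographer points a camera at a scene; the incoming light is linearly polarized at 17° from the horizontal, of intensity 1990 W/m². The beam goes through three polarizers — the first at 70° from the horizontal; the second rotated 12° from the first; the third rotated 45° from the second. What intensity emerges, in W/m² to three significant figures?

I ≈ 345 W/m²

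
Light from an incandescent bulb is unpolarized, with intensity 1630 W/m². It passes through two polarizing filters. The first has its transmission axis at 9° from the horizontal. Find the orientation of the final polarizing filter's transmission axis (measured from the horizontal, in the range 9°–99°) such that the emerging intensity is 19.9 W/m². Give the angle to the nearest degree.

θ ≈ 90°

Unpolarized light through the first polarizer → I₁ = ½ I₀, now polarized at 9°.
Target fraction: 19.9 / 1630 W/m² = 0.01221 of I₀.
Need I₂/I₀ = 0.01221, so cos²(θ − 9°) = 0.01221 / 0.5 = 0.02442.
θ − 9° = arccos(√0.02442) = 81.0°, giving θ ≈ 9 + 81.0 = 90.0°.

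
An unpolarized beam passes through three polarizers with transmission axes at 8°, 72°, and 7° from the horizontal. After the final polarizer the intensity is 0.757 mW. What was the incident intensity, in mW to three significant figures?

Unpolarized light through the first polarizer → I₁ = ½ I₀, now polarized at 8°.
I₂ = I₁ cos²(72° − 8°) = 0.5 I₀ · cos²(64°) = 0.09608 I₀.
I₃ = I₂ cos²(7° − 72°) = 0.09608 I₀ · cos²(65°) = 0.01716 I₀.
So 0.757 mW = 0.01716 I₀, giving I₀ = 0.757/0.01716 = 44.11 mW.

I₀ ≈ 44.1 mW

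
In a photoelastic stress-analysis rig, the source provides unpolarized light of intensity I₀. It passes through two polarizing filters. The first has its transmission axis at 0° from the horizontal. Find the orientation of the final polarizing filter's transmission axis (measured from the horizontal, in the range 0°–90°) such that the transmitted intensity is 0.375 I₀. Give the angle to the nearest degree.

Unpolarized light through the first polarizer → I₁ = ½ I₀, now polarized at 0°.
Need I₂/I₀ = 0.375, so cos²(θ − 0°) = 0.375 / 0.5 = 0.75.
θ − 0° = arccos(√0.75) = 30.0°, giving θ ≈ 0 + 30.0 = 30.0°.

θ ≈ 30°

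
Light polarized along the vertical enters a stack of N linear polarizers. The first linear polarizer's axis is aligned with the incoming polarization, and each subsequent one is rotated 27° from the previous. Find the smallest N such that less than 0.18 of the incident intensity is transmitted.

N = 9

First polarizer is aligned with the polarization: full transmission.
Each further stage multiplies by cos²(27°) = 0.7939.
After N polarizers: T = 0.7939^(N−1). Require T < 0.18 ⇒ N−1 > ln(0.18)/ln(0.7939) = 7.43, so N−1 ≥ 8 and N = 9.
Check: N=9 gives T = 0.1578 < 0.18; N=8 gives T = 0.1988.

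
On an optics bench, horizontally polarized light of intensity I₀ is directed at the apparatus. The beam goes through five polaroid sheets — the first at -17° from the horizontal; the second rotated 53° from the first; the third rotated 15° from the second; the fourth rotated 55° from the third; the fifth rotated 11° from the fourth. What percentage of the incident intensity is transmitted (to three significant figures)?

By Malus's law, I₁ = I₀ cos²(-17° − 0°) = I₀ cos²(17°) = 0.9145 I₀.
I₂ = I₁ cos²(53°) = 0.9145 · 0.3622 I₀ = 0.3312 I₀.
I₃ = I₂ cos²(15°) = 0.3312 · 0.933 I₀ = 0.309 I₀.
I₄ = I₃ cos²(55°) = 0.309 · 0.329 I₀ = 0.1017 I₀.
I₅ = I₄ cos²(11°) = 0.1017 · 0.9636 I₀ = 0.09797 I₀.
That is 9.797% of the incident intensity.

≈ 9.80%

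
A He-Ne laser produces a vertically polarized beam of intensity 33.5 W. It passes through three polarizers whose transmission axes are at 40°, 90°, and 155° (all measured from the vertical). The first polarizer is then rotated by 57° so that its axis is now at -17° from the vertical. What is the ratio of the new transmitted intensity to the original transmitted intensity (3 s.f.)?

Before rotation:
I₁ = I₀ cos²(40° − 0°) = I₀ cos²(40°) = 0.5868 I₀.
I₂ = I₁ cos²(90° − 40°) = 0.5868 I₀ · cos²(50°) = 0.2425 I₀.
I₃ = I₂ cos²(155° − 90°) = 0.2425 I₀ · cos²(65°) = 0.04331 I₀.
After rotation:
I₁ = I₀ cos²(-17° − 0°) = I₀ cos²(17°) = 0.9145 I₀.
Angle between axes 1 and 2: 73°. I₂ = 0.9145 I₀ · cos²(73°) = 0.07817 I₀.
I₃ = I₂ cos²(155° − 90°) = 0.07817 I₀ · cos²(65°) = 0.01396 I₀.
Ratio = 0.01396 / 0.04331 = 0.3224.

I_new/I_old ≈ 0.322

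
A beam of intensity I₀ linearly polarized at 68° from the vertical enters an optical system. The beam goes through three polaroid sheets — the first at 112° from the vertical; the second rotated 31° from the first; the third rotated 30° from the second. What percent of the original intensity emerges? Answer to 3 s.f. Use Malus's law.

≈ 28.5%

By Malus's law, I₁ = I₀ cos²(112° − 68°) = I₀ cos²(44°) = 0.5174 I₀.
I₂ = I₁ cos²(31°) = 0.5174 · 0.7347 I₀ = 0.3802 I₀.
I₃ = I₂ cos²(30°) = 0.3802 · 0.75 I₀ = 0.2851 I₀.
That is 28.51% of the incident intensity.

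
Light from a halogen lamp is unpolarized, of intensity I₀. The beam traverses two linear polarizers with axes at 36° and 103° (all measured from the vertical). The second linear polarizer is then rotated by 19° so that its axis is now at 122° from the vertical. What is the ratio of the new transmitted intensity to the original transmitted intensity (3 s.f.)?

I_new/I_old ≈ 0.0319

Before rotation:
Unpolarized light through the first polarizer → I₁ = ½ I₀, now polarized at 36°.
I₂ = I₁ cos²(103° − 36°) = 0.5 I₀ · cos²(67°) = 0.07634 I₀.
After rotation:
Unpolarized light through the first polarizer → I₁ = ½ I₀, now polarized at 36°.
I₂ = I₁ cos²(122° − 36°) = 0.5 I₀ · cos²(86°) = 0.002433 I₀.
Ratio = 0.002433 / 0.07634 = 0.03187.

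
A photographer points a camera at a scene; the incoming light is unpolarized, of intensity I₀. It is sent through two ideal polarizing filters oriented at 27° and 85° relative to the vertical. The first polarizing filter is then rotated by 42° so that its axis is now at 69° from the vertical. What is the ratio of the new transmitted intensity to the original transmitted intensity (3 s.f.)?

I_new/I_old ≈ 3.29

Before rotation:
Unpolarized light through the first polarizer → I₁ = ½ I₀, now polarized at 27°.
I₂ = I₁ cos²(85° − 27°) = 0.5 I₀ · cos²(58°) = 0.1404 I₀.
After rotation:
Unpolarized light through the first polarizer → I₁ = ½ I₀, now polarized at 69°.
I₂ = I₁ cos²(85° − 69°) = 0.5 I₀ · cos²(16°) = 0.462 I₀.
Ratio = 0.462 / 0.1404 = 3.291.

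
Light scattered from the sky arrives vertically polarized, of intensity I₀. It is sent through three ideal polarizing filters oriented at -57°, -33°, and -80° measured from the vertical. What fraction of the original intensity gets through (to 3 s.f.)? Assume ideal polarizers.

≈ 0.115 I₀

By Malus's law, I₁ = I₀ cos²(-57° − 0°) = I₀ cos²(57°) = 0.2966 I₀.
I₂ = I₁ cos²(-33° + 57°) = 0.2966 I₀ · cos²(24°) = 0.2476 I₀.
I₃ = I₂ cos²(-80° + 33°) = 0.2476 I₀ · cos²(47°) = 0.1151 I₀.
Transmitted fraction = 0.1151.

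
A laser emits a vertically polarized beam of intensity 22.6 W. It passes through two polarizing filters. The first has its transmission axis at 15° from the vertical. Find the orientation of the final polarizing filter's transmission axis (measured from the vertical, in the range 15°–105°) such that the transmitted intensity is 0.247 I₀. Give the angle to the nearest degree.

I₁ = I₀ cos²(15° − 0°) = I₀ cos²(15°) = 0.933 I₀.
Need I₂/I₀ = 0.247, so cos²(θ − 15°) = 0.247 / 0.933 = 0.2647.
θ − 15° = arccos(√0.2647) = 59.0°, giving θ ≈ 15 + 59.0 = 74.0°.

θ ≈ 74°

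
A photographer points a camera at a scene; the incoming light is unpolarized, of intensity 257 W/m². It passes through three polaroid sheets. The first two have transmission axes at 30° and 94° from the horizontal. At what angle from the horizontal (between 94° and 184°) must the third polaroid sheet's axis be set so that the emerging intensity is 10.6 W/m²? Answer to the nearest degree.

θ ≈ 143°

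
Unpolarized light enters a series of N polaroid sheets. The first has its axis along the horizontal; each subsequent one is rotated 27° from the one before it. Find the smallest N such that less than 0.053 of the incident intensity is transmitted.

First polarizer halves the unpolarized light: factor 1/2.
Each further stage multiplies by cos²(27°) = 0.7939.
After N polarizers: T = 0.5·0.7939^(N−1). Require T < 0.053 ⇒ N−1 > ln(0.053/0.5)/ln(0.7939) = 9.72, so N−1 ≥ 10 and N = 11.
Check: N=11 gives T = 0.04973 < 0.053; N=10 gives T = 0.06264.

N = 11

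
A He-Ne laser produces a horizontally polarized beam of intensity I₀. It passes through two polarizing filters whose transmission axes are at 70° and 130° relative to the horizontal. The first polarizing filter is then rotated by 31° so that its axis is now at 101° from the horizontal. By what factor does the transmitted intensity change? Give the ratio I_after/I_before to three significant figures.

Before rotation:
I₁ = I₀ cos²(70° − 0°) = I₀ cos²(70°) = 0.117 I₀.
I₂ = I₁ cos²(130° − 70°) = 0.117 I₀ · cos²(60°) = 0.02924 I₀.
After rotation:
I₁ = I₀ cos²(101° − 0°) = I₀ cos²(79°) = 0.03641 I₀.
I₂ = I₁ cos²(130° − 101°) = 0.03641 I₀ · cos²(29°) = 0.02785 I₀.
Ratio = 0.02785 / 0.02924 = 0.9523.

I_new/I_old ≈ 0.952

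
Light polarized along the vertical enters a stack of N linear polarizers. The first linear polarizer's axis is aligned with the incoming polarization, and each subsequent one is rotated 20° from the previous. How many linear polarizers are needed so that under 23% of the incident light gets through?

N = 13

First polarizer is aligned with the polarization: full transmission.
Each further stage multiplies by cos²(20°) = 0.883.
After N polarizers: T = 0.883^(N−1). Require T < 0.23 ⇒ N−1 > ln(0.23)/ln(0.883) = 11.81, so N−1 ≥ 12 and N = 13.
Check: N=13 gives T = 0.2247 < 0.23; N=12 gives T = 0.2545.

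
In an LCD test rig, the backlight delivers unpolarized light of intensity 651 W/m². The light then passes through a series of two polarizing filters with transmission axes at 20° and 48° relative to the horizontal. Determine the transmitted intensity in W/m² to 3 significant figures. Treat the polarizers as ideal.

I ≈ 254 W/m²

Unpolarized light through the first polarizer → I₁ = 651 W/m²/2 = 325.5 W/m², polarized at 20°.
I₂ = I₁ · cos²(28°) = 325.5 · 0.7796 = 253.8 W/m².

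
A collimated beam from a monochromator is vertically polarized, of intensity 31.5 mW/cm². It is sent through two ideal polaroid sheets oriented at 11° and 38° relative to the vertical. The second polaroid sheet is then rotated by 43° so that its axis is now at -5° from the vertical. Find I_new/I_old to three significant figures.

I_new/I_old ≈ 1.16

Before rotation:
By Malus's law, I₁ = I₀ cos²(11° − 0°) = I₀ cos²(11°) = 0.9636 I₀.
I₂ = I₁ cos²(38° − 11°) = 0.9636 I₀ · cos²(27°) = 0.765 I₀.
After rotation:
I₁ = I₀ cos²(11° − 0°) = I₀ cos²(11°) = 0.9636 I₀.
I₂ = I₁ cos²(-5° − 11°) = 0.9636 I₀ · cos²(16°) = 0.8904 I₀.
Ratio = 0.8904 / 0.765 = 1.164.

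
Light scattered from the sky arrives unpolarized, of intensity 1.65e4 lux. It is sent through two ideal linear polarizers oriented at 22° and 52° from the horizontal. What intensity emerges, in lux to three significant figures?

Unpolarized light through the first polarizer → I₁ = 1.65e4 lux/2 = 8250 lux, polarized at 22°.
I₂ = I₁ · cos²(30°) = 8250 · 0.75 = 6188 lux.

I ≈ 6190 lux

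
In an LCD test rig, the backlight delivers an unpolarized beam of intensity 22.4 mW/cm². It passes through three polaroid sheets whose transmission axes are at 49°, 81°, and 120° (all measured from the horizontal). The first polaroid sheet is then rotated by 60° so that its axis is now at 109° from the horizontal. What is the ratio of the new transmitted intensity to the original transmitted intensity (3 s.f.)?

I_new/I_old ≈ 1.08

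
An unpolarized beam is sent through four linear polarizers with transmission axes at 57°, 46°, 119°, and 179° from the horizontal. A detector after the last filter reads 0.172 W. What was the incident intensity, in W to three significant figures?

Unpolarized light through the first polarizer → I₁ = ½ I₀, now polarized at 57°.
I₂ = I₁ cos²(46° − 57°) = 0.5 I₀ · cos²(11°) = 0.4818 I₀.
I₃ = I₂ cos²(119° − 46°) = 0.4818 I₀ · cos²(73°) = 0.04118 I₀.
I₄ = I₃ cos²(179° − 119°) = 0.04118 I₀ · cos²(60°) = 0.0103 I₀.
So 0.172 W = 0.0103 I₀, giving I₀ = 0.172/0.0103 = 16.71 W.

I₀ ≈ 16.7 W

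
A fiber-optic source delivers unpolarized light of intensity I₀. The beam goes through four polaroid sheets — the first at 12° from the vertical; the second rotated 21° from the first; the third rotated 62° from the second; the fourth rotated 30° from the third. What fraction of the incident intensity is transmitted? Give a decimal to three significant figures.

Unpolarized light through the first polarizer → I₁ = ½ I₀, now polarized at 12°.
I₂ = I₁ cos²(21°) = 0.5 · 0.8716 I₀ = 0.4358 I₀.
I₃ = I₂ cos²(62°) = 0.4358 · 0.2204 I₀ = 0.09605 I₀.
I₄ = I₃ cos²(30°) = 0.09605 · 0.75 I₀ = 0.07204 I₀.
Transmitted fraction = 0.07204.

≈ 0.0720 I₀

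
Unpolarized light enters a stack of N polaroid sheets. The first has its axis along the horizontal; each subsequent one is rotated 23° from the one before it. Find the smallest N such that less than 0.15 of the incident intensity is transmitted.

N = 9

First polarizer halves the unpolarized light: factor 1/2.
Each further stage multiplies by cos²(23°) = 0.8473.
After N polarizers: T = 0.5·0.8473^(N−1). Require T < 0.15 ⇒ N−1 > ln(0.15/0.5)/ln(0.8473) = 7.27, so N−1 ≥ 8 and N = 9.
Check: N=9 gives T = 0.1329 < 0.15; N=8 gives T = 0.1568.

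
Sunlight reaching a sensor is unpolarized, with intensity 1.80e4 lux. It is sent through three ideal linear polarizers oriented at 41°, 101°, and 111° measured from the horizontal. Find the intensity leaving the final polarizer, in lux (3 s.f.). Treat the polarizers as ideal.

I ≈ 2180 lux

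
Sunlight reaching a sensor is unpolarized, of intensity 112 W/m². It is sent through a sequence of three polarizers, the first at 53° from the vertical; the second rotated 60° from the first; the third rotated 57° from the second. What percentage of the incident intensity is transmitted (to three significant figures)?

≈ 3.71%

Unpolarized light through the first polarizer → I₁ = 112 W/m²/2 = 56 W/m², polarized at 53°.
I₂ = I₁ · cos²(60°) = 56 · 0.25 = 14 W/m².
I₃ = I₂ · cos²(57°) = 14 · 0.2966 = 4.153 W/m².
That is 3.708% of the incident intensity.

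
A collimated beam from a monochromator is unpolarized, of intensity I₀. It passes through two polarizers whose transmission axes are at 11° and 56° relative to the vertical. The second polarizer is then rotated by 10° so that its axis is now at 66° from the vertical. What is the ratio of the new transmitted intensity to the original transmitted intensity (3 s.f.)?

I_new/I_old ≈ 0.658

Before rotation:
Unpolarized light through the first polarizer → I₁ = ½ I₀, now polarized at 11°.
I₂ = I₁ cos²(56° − 11°) = 0.5 I₀ · cos²(45°) = 0.25 I₀.
After rotation:
Unpolarized light through the first polarizer → I₁ = ½ I₀, now polarized at 11°.
I₂ = I₁ cos²(66° − 11°) = 0.5 I₀ · cos²(55°) = 0.1645 I₀.
Ratio = 0.1645 / 0.25 = 0.658.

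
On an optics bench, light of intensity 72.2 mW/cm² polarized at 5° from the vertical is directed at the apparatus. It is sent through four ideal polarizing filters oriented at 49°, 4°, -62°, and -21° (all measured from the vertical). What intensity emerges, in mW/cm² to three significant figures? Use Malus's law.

By Malus's law, I₁ = 72.2 mW/cm² · cos²(44°) = 37.36 mW/cm².
I₂ = I₁ · cos²(45°) = 37.36 · 0.5 = 18.68 mW/cm².
I₃ = I₂ · cos²(66°) = 18.68 · 0.1654 = 3.09 mW/cm².
I₄ = I₃ · cos²(41°) = 3.09 · 0.5696 = 1.76 mW/cm².

I ≈ 1.76 mW/cm²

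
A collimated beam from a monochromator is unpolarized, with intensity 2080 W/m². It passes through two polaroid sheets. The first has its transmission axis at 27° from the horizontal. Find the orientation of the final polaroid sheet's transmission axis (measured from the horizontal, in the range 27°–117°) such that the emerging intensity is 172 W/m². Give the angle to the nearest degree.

Unpolarized light through the first polarizer → I₁ = ½ I₀, now polarized at 27°.
Target fraction: 172 / 2080 W/m² = 0.08269 of I₀.
Need I₂/I₀ = 0.08269, so cos²(θ − 27°) = 0.08269 / 0.5 = 0.1654.
θ − 27° = arccos(√0.1654) = 66.0°, giving θ ≈ 27 + 66.0 = 93.0°.

θ ≈ 93°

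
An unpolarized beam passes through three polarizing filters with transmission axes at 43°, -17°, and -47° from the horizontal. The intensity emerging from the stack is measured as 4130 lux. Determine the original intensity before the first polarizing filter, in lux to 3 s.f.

Unpolarized light through the first polarizer → I₁ = ½ I₀, now polarized at 43°.
I₂ = I₁ cos²(-17° − 43°) = 0.5 I₀ · cos²(60°) = 0.125 I₀.
I₃ = I₂ cos²(-47° + 17°) = 0.125 I₀ · cos²(30°) = 0.09375 I₀.
So 4130 lux = 0.09375 I₀, giving I₀ = 4130/0.09375 = 4.405e+04 lux.

I₀ ≈ 4.41e4 lux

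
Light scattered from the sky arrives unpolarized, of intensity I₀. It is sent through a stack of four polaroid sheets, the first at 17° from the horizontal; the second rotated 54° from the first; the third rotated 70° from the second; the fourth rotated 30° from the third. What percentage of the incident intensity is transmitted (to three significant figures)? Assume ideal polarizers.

≈ 1.52%

Unpolarized light through the first polarizer → I₁ = ½ I₀, now polarized at 17°.
I₂ = I₁ cos²(54°) = 0.5 · 0.3455 I₀ = 0.1727 I₀.
I₃ = I₂ cos²(70°) = 0.1727 · 0.117 I₀ = 0.02021 I₀.
I₄ = I₃ cos²(30°) = 0.02021 · 0.75 I₀ = 0.01516 I₀.
That is 1.516% of the incident intensity.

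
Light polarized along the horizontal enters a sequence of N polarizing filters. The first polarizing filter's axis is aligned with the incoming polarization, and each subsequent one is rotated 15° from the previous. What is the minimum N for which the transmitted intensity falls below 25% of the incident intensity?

N = 21

First polarizer is aligned with the polarization: full transmission.
Each further stage multiplies by cos²(15°) = 0.933.
After N polarizers: T = 0.933^(N−1). Require T < 0.25 ⇒ N−1 > ln(0.25)/ln(0.933) = 19.99, so N−1 ≥ 20 and N = 21.
Check: N=21 gives T = 0.2499 < 0.25; N=20 gives T = 0.2678.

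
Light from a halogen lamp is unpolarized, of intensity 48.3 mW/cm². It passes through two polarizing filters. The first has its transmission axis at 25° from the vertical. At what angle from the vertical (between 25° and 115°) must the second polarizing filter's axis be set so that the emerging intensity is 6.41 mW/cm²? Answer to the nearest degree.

Unpolarized light through the first polarizer → I₁ = ½ I₀, now polarized at 25°.
Target fraction: 6.41 / 48.3 mW/cm² = 0.1327 of I₀.
Need I₂/I₀ = 0.1327, so cos²(θ − 25°) = 0.1327 / 0.5 = 0.2654.
θ − 25° = arccos(√0.2654) = 59.0°, giving θ ≈ 25 + 59.0 = 84.0°.

θ ≈ 84°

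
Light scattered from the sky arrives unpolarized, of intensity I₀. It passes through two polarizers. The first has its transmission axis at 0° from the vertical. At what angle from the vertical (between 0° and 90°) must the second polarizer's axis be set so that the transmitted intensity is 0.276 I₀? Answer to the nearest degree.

θ ≈ 42°

Unpolarized light through the first polarizer → I₁ = ½ I₀, now polarized at 0°.
Need I₂/I₀ = 0.276, so cos²(θ − 0°) = 0.276 / 0.5 = 0.552.
θ − 0° = arccos(√0.552) = 42.0°, giving θ ≈ 0 + 42.0 = 42.0°.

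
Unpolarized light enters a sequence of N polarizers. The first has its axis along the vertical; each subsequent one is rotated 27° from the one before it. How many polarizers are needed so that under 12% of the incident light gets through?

N = 8

First polarizer halves the unpolarized light: factor 1/2.
Each further stage multiplies by cos²(27°) = 0.7939.
After N polarizers: T = 0.5·0.7939^(N−1). Require T < 0.12 ⇒ N−1 > ln(0.12/0.5)/ln(0.7939) = 6.18, so N−1 ≥ 7 and N = 8.
Check: N=8 gives T = 0.09938 < 0.12; N=7 gives T = 0.1252.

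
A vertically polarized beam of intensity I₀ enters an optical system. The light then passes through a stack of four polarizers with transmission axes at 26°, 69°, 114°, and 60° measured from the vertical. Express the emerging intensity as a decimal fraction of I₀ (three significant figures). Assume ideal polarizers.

By Malus's law, I₁ = I₀ cos²(26° − 0°) = I₀ cos²(26°) = 0.8078 I₀.
I₂ = I₁ cos²(69° − 26°) = 0.8078 I₀ · cos²(43°) = 0.4321 I₀.
I₃ = I₂ cos²(114° − 69°) = 0.4321 I₀ · cos²(45°) = 0.216 I₀.
I₄ = I₃ cos²(60° − 114°) = 0.216 I₀ · cos²(54°) = 0.07464 I₀.
Transmitted fraction = 0.07464.

≈ 0.0746 I₀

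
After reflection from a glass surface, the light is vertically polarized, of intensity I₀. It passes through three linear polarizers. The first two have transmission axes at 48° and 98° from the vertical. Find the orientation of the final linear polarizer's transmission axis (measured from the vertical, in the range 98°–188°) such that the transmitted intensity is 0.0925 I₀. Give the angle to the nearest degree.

θ ≈ 143°

I₁ = I₀ cos²(48° − 0°) = I₀ cos²(48°) = 0.4477 I₀.
I₂ = I₁ cos²(98° − 48°) = 0.4477 I₀ · cos²(50°) = 0.185 I₀.
Need I₃/I₀ = 0.0925, so cos²(θ − 98°) = 0.0925 / 0.185 = 0.5.
θ − 98° = arccos(√0.5) = 45.0°, giving θ ≈ 98 + 45.0 = 143.0°.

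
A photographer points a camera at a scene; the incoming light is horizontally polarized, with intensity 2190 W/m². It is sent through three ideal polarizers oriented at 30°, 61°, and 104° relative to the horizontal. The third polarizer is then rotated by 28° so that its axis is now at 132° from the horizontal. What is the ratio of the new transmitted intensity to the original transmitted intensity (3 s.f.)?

I_new/I_old ≈ 0.198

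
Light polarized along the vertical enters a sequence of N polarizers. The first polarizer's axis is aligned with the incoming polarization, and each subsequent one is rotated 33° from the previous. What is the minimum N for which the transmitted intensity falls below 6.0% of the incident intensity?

N = 9

First polarizer is aligned with the polarization: full transmission.
Each further stage multiplies by cos²(33°) = 0.7034.
After N polarizers: T = 0.7034^(N−1). Require T < 0.060 ⇒ N−1 > ln(0.060)/ln(0.7034) = 8.00, so N−1 ≥ 8 and N = 9.
Check: N=9 gives T = 0.0599 < 0.060; N=8 gives T = 0.08517.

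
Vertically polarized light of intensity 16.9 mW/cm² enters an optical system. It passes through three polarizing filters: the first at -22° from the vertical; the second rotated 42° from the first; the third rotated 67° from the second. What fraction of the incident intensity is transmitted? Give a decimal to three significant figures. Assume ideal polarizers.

I₁ = 16.9 mW/cm² · cos²(22°) = 14.53 mW/cm².
I₂ = I₁ · cos²(42°) = 14.53 · 0.5523 = 8.024 mW/cm².
I₃ = I₂ · cos²(67°) = 8.024 · 0.1527 = 1.225 mW/cm².
Transmitted fraction = 0.07248.

I/I₀ ≈ 0.0725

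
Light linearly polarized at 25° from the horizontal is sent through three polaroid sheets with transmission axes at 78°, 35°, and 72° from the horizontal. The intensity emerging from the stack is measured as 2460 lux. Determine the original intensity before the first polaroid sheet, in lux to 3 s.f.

I₀ ≈ 1.99e4 lux

By Malus's law, I₁ = I₀ cos²(78° − 25°) = I₀ cos²(53°) = 0.3622 I₀.
I₂ = I₁ cos²(35° − 78°) = 0.3622 I₀ · cos²(43°) = 0.1937 I₀.
I₃ = I₂ cos²(72° − 35°) = 0.1937 I₀ · cos²(37°) = 0.1236 I₀.
So 2460 lux = 0.1236 I₀, giving I₀ = 2460/0.1236 = 1.991e+04 lux.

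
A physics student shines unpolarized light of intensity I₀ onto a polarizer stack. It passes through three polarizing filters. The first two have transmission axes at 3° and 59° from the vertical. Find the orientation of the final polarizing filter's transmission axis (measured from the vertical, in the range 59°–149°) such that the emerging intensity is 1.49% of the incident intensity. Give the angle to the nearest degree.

Unpolarized light through the first polarizer → I₁ = ½ I₀, now polarized at 3°.
I₂ = I₁ cos²(59° − 3°) = 0.5 I₀ · cos²(56°) = 0.1563 I₀.
Need I₃/I₀ = 0.0149, so cos²(θ − 59°) = 0.0149 / 0.1563 = 0.0953.
θ − 59° = arccos(√0.0953) = 72.0°, giving θ ≈ 59 + 72.0 = 131.0°.

θ ≈ 131°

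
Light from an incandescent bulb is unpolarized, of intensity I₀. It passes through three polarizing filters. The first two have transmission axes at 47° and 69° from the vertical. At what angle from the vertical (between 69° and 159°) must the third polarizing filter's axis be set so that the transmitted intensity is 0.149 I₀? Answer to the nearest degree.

Unpolarized light through the first polarizer → I₁ = ½ I₀, now polarized at 47°.
I₂ = I₁ cos²(69° − 47°) = 0.5 I₀ · cos²(22°) = 0.4298 I₀.
Need I₃/I₀ = 0.149, so cos²(θ − 69°) = 0.149 / 0.4298 = 0.3466.
θ − 69° = arccos(√0.3466) = 53.9°, giving θ ≈ 69 + 53.9 = 122.9°.

θ ≈ 123°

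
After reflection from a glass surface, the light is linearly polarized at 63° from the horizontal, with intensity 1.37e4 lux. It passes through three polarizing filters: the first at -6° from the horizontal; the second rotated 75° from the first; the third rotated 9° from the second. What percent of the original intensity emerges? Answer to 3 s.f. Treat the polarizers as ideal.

I₁ = 1.37e4 lux · cos²(69°) = 1759 lux.
I₂ = I₁ · cos²(75°) = 1759 · 0.06699 = 117.9 lux.
I₃ = I₂ · cos²(9°) = 117.9 · 0.9755 = 115 lux.
That is 0.8392% of the incident intensity.

≈ 0.839%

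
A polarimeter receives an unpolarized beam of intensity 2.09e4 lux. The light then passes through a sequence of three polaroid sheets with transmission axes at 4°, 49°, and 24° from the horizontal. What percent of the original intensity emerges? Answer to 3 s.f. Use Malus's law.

Unpolarized light through the first polarizer → I₁ = 2.09e4 lux/2 = 1.045e+04 lux, polarized at 4°.
I₂ = I₁ · cos²(45°) = 1.045e+04 · 0.5 = 5225 lux.
I₃ = I₂ · cos²(25°) = 5225 · 0.8214 = 4292 lux.
That is 20.53% of the incident intensity.

≈ 20.5%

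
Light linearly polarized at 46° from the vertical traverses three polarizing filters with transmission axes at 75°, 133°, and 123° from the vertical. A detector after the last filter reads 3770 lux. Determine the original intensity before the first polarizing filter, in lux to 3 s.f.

I₀ ≈ 1.81e4 lux

I₁ = I₀ cos²(75° − 46°) = I₀ cos²(29°) = 0.765 I₀.
I₂ = I₁ cos²(133° − 75°) = 0.765 I₀ · cos²(58°) = 0.2148 I₀.
I₃ = I₂ cos²(123° − 133°) = 0.2148 I₀ · cos²(10°) = 0.2083 I₀.
So 3770 lux = 0.2083 I₀, giving I₀ = 3770/0.2083 = 1.81e+04 lux.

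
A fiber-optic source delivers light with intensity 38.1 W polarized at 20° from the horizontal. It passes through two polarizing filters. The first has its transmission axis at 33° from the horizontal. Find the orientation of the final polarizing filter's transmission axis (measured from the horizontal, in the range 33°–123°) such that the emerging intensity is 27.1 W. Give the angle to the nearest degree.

By Malus's law, I₁ = I₀ cos²(33° − 20°) = I₀ cos²(13°) = 0.9494 I₀.
Target fraction: 27.1 / 38.1 W = 0.7113 of I₀.
Need I₂/I₀ = 0.7113, so cos²(θ − 33°) = 0.7113 / 0.9494 = 0.7492.
θ − 33° = arccos(√0.7492) = 30.1°, giving θ ≈ 33 + 30.1 = 63.1°.

θ ≈ 63°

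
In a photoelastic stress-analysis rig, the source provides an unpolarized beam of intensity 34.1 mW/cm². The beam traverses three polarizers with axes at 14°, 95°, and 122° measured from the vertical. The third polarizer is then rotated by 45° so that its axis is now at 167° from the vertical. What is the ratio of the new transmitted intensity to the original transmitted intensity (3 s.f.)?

I_new/I_old ≈ 0.120

Before rotation:
Unpolarized light through the first polarizer → I₁ = ½ I₀, now polarized at 14°.
I₂ = I₁ cos²(95° − 14°) = 0.5 I₀ · cos²(81°) = 0.01224 I₀.
I₃ = I₂ cos²(122° − 95°) = 0.01224 I₀ · cos²(27°) = 0.009714 I₀.
After rotation:
Unpolarized light through the first polarizer → I₁ = ½ I₀, now polarized at 14°.
I₂ = I₁ cos²(95° − 14°) = 0.5 I₀ · cos²(81°) = 0.01224 I₀.
I₃ = I₂ cos²(167° − 95°) = 0.01224 I₀ · cos²(72°) = 0.001168 I₀.
Ratio = 0.001168 / 0.009714 = 0.1203.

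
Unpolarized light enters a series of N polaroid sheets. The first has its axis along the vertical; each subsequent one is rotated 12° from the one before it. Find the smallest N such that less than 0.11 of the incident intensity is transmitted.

First polarizer halves the unpolarized light: factor 1/2.
Each further stage multiplies by cos²(12°) = 0.9568.
After N polarizers: T = 0.5·0.9568^(N−1). Require T < 0.11 ⇒ N−1 > ln(0.11/0.5)/ln(0.9568) = 34.26, so N−1 ≥ 35 and N = 36.
Check: N=36 gives T = 0.1065 < 0.11; N=35 gives T = 0.1113.

N = 36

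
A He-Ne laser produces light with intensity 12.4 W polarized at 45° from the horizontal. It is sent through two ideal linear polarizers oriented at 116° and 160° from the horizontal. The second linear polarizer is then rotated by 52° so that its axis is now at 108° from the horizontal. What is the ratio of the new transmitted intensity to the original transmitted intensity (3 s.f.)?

I_new/I_old ≈ 1.90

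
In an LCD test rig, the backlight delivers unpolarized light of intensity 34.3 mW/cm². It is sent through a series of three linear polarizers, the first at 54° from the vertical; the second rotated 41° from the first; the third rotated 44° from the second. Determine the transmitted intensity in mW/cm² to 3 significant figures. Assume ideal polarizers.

I ≈ 5.05 mW/cm²

Unpolarized light through the first polarizer → I₁ = 34.3 mW/cm²/2 = 17.15 mW/cm², polarized at 54°.
I₂ = I₁ · cos²(41°) = 17.15 · 0.5696 = 9.768 mW/cm².
I₃ = I₂ · cos²(44°) = 9.768 · 0.5174 = 5.055 mW/cm².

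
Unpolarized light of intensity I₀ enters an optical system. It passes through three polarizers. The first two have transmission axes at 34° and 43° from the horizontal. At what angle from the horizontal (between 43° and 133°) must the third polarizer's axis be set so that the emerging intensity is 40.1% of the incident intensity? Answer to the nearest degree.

Unpolarized light through the first polarizer → I₁ = ½ I₀, now polarized at 34°.
I₂ = I₁ cos²(43° − 34°) = 0.5 I₀ · cos²(9°) = 0.4878 I₀.
Need I₃/I₀ = 0.401, so cos²(θ − 43°) = 0.401 / 0.4878 = 0.8221.
θ − 43° = arccos(√0.8221) = 24.9°, giving θ ≈ 43 + 24.9 = 67.9°.

θ ≈ 68°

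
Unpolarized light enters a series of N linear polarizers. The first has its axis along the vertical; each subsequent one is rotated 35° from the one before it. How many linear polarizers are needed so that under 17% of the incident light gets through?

N = 4

First polarizer halves the unpolarized light: factor 1/2.
Each further stage multiplies by cos²(35°) = 0.671.
After N polarizers: T = 0.5·0.671^(N−1). Require T < 0.17 ⇒ N−1 > ln(0.17/0.5)/ln(0.671) = 2.70, so N−1 ≥ 3 and N = 4.
Check: N=4 gives T = 0.1511 < 0.17; N=3 gives T = 0.2251.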